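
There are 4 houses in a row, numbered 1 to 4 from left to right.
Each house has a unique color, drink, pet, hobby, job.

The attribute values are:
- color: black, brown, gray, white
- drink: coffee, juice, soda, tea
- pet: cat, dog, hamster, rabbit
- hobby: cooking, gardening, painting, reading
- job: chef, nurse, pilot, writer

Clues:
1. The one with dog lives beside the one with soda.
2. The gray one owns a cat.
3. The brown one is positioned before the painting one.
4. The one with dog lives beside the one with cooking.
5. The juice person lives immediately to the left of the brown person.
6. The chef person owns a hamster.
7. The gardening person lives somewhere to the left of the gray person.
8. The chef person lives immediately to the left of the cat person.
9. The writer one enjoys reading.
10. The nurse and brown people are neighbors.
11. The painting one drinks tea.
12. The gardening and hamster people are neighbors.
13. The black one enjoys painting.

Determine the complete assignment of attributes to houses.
Solution:

House | Color | Drink | Pet | Hobby | Job
-----------------------------------------
  1   | white | juice | dog | gardening | nurse
  2   | brown | soda | hamster | cooking | chef
  3   | gray | coffee | cat | reading | writer
  4   | black | tea | rabbit | painting | pilot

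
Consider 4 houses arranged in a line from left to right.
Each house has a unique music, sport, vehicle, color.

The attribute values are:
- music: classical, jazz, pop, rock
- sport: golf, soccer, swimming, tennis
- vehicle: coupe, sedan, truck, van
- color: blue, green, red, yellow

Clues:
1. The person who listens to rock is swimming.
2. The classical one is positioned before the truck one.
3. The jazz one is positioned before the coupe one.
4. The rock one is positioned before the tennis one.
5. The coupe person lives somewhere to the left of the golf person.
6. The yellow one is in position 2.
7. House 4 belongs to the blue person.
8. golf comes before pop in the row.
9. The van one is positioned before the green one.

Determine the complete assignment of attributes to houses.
Solution:

House | Music | Sport | Vehicle | Color
---------------------------------------
  1   | jazz | soccer | van | red
  2   | rock | swimming | coupe | yellow
  3   | classical | golf | sedan | green
  4   | pop | tennis | truck | blue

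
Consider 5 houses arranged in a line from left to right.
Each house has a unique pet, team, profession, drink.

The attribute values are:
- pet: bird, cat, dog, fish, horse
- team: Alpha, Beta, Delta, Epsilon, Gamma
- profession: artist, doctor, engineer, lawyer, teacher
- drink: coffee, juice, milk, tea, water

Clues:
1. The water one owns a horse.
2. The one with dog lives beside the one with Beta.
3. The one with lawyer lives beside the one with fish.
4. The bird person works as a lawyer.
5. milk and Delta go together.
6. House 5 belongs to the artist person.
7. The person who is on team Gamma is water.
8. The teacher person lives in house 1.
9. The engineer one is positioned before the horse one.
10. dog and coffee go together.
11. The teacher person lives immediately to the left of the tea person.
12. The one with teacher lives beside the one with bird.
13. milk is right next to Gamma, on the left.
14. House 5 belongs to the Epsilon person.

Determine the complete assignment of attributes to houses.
Solution:

House | Pet | Team | Profession | Drink
---------------------------------------
  1   | dog | Alpha | teacher | coffee
  2   | bird | Beta | lawyer | tea
  3   | fish | Delta | engineer | milk
  4   | horse | Gamma | doctor | water
  5   | cat | Epsilon | artist | juice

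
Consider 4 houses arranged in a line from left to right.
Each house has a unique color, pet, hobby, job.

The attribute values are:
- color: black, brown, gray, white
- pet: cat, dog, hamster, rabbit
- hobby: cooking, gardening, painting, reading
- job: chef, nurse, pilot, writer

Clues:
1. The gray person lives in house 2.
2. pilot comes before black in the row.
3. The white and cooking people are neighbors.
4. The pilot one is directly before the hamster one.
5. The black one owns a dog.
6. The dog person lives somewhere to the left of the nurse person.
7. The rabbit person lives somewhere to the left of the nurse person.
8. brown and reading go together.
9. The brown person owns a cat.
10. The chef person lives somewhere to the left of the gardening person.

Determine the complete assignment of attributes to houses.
Solution:

House | Color | Pet | Hobby | Job
---------------------------------
  1   | white | rabbit | painting | pilot
  2   | gray | hamster | cooking | chef
  3   | black | dog | gardening | writer
  4   | brown | cat | reading | nurse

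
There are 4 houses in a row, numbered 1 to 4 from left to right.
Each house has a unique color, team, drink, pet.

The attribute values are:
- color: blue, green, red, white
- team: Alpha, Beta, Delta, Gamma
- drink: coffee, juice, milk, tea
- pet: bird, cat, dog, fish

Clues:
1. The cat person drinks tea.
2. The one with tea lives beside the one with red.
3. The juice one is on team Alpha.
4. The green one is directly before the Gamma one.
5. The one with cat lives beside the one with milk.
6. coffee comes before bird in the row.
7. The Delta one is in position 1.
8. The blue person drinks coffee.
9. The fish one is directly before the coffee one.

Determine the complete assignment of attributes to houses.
Solution:

House | Color | Team | Drink | Pet
----------------------------------
  1   | green | Delta | tea | cat
  2   | red | Gamma | milk | fish
  3   | blue | Beta | coffee | dog
  4   | white | Alpha | juice | bird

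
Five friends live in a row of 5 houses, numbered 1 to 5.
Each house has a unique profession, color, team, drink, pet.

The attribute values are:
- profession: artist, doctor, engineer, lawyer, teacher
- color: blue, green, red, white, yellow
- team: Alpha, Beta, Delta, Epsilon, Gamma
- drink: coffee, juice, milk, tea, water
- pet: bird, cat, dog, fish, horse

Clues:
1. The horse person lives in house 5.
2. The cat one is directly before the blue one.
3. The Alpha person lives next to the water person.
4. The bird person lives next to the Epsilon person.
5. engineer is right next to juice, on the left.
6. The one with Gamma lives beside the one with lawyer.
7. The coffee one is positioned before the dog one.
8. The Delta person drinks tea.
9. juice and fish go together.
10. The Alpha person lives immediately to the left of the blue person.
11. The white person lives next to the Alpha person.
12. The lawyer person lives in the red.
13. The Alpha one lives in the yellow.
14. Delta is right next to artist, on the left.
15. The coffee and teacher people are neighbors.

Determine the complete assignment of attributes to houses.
Solution:

House | Profession | Color | Team | Drink | Pet
-----------------------------------------------
  1   | engineer | green | Delta | tea | bird
  2   | artist | white | Epsilon | juice | fish
  3   | doctor | yellow | Alpha | coffee | cat
  4   | teacher | blue | Gamma | water | dog
  5   | lawyer | red | Beta | milk | horse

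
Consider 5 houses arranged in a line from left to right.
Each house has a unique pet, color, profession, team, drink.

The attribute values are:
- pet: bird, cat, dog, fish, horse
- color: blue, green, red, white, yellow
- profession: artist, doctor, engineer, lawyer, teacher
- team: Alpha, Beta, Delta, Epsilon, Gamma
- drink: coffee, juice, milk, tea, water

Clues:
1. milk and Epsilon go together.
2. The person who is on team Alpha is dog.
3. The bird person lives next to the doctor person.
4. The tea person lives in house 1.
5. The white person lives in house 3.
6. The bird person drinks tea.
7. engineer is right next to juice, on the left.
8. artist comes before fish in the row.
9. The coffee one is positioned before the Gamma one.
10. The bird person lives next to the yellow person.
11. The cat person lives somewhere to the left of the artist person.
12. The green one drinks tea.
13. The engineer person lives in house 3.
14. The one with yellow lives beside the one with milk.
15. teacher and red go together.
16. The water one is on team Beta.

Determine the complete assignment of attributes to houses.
Solution:

House | Pet | Color | Profession | Team | Drink
-----------------------------------------------
  1   | bird | green | lawyer | Delta | tea
  2   | dog | yellow | doctor | Alpha | coffee
  3   | cat | white | engineer | Epsilon | milk
  4   | horse | blue | artist | Gamma | juice
  5   | fish | red | teacher | Beta | water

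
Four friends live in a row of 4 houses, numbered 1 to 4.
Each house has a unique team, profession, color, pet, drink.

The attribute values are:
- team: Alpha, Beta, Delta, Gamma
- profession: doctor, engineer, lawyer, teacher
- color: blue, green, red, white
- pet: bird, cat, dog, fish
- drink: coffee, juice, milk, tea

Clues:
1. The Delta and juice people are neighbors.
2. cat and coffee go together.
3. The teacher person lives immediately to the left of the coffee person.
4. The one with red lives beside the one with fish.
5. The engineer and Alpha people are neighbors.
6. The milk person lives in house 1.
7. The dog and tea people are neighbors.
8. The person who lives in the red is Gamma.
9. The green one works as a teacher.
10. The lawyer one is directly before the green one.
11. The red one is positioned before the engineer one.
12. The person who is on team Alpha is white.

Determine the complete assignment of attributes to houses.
Solution:

House | Team | Profession | Color | Pet | Drink
-----------------------------------------------
  1   | Gamma | lawyer | red | dog | milk
  2   | Beta | teacher | green | fish | tea
  3   | Delta | engineer | blue | cat | coffee
  4   | Alpha | doctor | white | bird | juice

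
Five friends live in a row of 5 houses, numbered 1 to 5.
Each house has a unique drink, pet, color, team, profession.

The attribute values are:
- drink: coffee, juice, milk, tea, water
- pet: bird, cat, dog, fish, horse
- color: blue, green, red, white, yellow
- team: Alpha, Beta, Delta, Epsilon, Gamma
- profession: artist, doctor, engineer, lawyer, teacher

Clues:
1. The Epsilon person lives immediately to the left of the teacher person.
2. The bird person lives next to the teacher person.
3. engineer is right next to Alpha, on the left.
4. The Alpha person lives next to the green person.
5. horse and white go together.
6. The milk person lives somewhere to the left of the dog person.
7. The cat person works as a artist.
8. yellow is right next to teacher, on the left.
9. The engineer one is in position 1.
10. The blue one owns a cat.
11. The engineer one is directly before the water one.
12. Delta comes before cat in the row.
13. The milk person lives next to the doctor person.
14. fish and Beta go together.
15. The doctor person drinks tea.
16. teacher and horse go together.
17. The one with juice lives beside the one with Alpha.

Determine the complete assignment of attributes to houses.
Solution:

House | Drink | Pet | Color | Team | Profession
-----------------------------------------------
  1   | juice | bird | yellow | Epsilon | engineer
  2   | water | horse | white | Alpha | teacher
  3   | milk | fish | green | Beta | lawyer
  4   | tea | dog | red | Delta | doctor
  5   | coffee | cat | blue | Gamma | artist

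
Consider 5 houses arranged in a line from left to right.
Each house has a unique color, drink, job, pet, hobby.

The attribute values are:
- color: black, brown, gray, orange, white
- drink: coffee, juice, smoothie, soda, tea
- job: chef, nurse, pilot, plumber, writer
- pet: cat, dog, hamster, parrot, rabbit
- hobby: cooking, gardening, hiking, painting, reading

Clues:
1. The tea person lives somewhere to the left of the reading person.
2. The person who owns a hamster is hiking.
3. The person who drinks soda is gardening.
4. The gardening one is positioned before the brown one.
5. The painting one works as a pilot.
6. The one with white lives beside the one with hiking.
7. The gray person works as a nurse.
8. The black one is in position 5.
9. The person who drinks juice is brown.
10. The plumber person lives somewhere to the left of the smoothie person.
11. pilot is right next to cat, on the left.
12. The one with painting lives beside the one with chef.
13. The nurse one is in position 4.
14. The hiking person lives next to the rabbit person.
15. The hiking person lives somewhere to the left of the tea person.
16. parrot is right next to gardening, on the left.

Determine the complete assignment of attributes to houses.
Solution:

House | Color | Drink | Job | Pet | Hobby
-----------------------------------------
  1   | orange | coffee | pilot | parrot | painting
  2   | white | soda | chef | cat | gardening
  3   | brown | juice | plumber | hamster | hiking
  4   | gray | tea | nurse | rabbit | cooking
  5   | black | smoothie | writer | dog | reading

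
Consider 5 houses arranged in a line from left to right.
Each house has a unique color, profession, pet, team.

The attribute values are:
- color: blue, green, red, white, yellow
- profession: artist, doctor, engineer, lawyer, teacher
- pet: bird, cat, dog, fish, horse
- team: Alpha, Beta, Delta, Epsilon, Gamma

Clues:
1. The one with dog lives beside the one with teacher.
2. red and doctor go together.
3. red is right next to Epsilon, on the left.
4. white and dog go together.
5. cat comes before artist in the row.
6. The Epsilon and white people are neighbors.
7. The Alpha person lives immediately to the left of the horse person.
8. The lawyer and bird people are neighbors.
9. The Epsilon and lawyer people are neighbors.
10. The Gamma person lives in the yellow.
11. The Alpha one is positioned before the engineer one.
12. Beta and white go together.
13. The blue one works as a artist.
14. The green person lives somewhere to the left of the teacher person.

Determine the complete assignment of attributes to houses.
Solution:

House | Color | Profession | Pet | Team
---------------------------------------
  1   | red | doctor | cat | Alpha
  2   | green | engineer | horse | Epsilon
  3   | white | lawyer | dog | Beta
  4   | yellow | teacher | bird | Gamma
  5   | blue | artist | fish | Delta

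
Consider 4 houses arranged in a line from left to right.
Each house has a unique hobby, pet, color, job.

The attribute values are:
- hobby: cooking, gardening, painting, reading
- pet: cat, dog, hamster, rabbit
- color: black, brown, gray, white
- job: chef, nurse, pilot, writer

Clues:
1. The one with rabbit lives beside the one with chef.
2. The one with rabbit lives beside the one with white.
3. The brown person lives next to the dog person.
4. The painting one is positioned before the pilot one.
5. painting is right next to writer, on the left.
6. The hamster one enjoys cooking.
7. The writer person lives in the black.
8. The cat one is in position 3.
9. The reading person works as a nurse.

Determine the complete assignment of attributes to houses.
Solution:

House | Hobby | Pet | Color | Job
---------------------------------
  1   | reading | rabbit | brown | nurse
  2   | painting | dog | white | chef
  3   | gardening | cat | black | writer
  4   | cooking | hamster | gray | pilot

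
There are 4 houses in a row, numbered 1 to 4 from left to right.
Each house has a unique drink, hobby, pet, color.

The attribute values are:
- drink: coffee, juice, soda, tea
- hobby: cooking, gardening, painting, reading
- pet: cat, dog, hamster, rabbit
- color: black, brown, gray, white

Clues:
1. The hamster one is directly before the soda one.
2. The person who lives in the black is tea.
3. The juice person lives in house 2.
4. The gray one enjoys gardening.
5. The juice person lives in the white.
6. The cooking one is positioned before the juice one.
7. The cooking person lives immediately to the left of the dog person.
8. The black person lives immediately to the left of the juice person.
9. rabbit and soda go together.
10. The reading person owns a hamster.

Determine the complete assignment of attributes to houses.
Solution:

House | Drink | Hobby | Pet | Color
-----------------------------------
  1   | tea | cooking | cat | black
  2   | juice | painting | dog | white
  3   | coffee | reading | hamster | brown
  4   | soda | gardening | rabbit | gray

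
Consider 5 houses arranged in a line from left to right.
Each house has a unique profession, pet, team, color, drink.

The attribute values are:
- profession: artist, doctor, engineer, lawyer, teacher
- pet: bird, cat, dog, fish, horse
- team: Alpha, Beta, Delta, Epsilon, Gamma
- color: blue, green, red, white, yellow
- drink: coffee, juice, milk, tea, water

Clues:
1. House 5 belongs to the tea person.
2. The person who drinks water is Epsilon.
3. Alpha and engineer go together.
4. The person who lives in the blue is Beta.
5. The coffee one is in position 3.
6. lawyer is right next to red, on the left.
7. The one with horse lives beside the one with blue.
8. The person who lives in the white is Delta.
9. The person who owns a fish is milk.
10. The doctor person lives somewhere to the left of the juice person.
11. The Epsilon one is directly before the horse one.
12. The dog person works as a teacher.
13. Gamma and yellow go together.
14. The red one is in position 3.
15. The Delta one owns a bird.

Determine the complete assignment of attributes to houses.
Solution:

House | Profession | Pet | Team | Color | Drink
-----------------------------------------------
  1   | doctor | fish | Gamma | yellow | milk
  2   | lawyer | cat | Epsilon | green | water
  3   | engineer | horse | Alpha | red | coffee
  4   | teacher | dog | Beta | blue | juice
  5   | artist | bird | Delta | white | tea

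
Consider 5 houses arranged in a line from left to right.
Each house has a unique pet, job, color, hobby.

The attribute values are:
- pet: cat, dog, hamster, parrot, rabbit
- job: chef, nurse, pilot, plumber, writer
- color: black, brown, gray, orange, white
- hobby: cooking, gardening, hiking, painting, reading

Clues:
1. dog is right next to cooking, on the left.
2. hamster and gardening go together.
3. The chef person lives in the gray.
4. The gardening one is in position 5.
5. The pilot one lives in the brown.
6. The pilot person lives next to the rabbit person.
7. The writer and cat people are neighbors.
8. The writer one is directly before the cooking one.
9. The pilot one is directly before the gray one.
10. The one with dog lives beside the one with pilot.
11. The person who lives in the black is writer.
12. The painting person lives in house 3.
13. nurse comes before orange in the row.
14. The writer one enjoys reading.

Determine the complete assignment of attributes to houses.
Solution:

House | Pet | Job | Color | Hobby
---------------------------------
  1   | dog | writer | black | reading
  2   | cat | pilot | brown | cooking
  3   | rabbit | chef | gray | painting
  4   | parrot | nurse | white | hiking
  5   | hamster | plumber | orange | gardening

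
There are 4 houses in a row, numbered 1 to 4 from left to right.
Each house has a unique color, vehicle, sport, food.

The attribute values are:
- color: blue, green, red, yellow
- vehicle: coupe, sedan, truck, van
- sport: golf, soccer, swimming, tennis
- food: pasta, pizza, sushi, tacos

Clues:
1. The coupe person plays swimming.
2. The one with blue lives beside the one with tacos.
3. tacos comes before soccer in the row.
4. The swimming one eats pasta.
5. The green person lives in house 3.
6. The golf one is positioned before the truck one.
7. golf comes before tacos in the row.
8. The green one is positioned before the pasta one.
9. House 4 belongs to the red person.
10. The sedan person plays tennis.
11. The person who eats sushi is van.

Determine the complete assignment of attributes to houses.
Solution:

House | Color | Vehicle | Sport | Food
--------------------------------------
  1   | blue | van | golf | sushi
  2   | yellow | sedan | tennis | tacos
  3   | green | truck | soccer | pizza
  4   | red | coupe | swimming | pasta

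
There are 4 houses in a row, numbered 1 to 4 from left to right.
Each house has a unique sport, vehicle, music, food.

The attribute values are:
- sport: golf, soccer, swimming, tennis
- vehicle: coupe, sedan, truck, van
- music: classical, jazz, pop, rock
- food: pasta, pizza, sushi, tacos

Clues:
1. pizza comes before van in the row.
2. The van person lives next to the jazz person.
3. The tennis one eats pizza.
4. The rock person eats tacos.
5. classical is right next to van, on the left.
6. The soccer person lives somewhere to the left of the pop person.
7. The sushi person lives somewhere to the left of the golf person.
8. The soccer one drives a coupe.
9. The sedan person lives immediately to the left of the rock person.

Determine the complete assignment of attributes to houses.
Solution:

House | Sport | Vehicle | Music | Food
--------------------------------------
  1   | tennis | sedan | classical | pizza
  2   | swimming | van | rock | tacos
  3   | soccer | coupe | jazz | sushi
  4   | golf | truck | pop | pasta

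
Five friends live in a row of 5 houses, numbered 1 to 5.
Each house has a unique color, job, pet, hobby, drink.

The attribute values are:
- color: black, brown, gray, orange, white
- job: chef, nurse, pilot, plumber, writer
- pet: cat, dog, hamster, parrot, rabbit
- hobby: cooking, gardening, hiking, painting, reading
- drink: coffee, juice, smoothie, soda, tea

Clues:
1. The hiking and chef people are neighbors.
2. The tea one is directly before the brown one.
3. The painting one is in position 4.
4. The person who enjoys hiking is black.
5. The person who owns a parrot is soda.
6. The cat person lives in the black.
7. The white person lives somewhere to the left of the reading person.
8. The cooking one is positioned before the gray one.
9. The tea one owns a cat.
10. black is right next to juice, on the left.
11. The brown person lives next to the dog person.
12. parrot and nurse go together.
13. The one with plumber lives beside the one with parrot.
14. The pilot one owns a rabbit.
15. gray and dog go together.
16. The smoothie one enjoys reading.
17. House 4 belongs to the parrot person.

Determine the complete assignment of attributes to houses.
Solution:

House | Color | Job | Pet | Hobby | Drink
-----------------------------------------
  1   | black | writer | cat | hiking | tea
  2   | brown | chef | hamster | cooking | juice
  3   | gray | plumber | dog | gardening | coffee
  4   | white | nurse | parrot | painting | soda
  5   | orange | pilot | rabbit | reading | smoothie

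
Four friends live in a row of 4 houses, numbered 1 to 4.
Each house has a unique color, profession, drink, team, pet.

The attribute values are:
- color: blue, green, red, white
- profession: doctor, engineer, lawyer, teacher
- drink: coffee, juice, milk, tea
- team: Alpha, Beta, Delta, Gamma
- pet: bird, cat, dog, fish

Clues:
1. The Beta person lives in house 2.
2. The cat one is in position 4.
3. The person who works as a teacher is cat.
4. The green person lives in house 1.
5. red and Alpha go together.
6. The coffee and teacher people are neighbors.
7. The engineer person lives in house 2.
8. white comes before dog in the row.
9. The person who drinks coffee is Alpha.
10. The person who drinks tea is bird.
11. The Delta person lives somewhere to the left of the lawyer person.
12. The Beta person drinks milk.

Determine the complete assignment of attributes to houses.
Solution:

House | Color | Profession | Drink | Team | Pet
-----------------------------------------------
  1   | green | doctor | tea | Delta | bird
  2   | white | engineer | milk | Beta | fish
  3   | red | lawyer | coffee | Alpha | dog
  4   | blue | teacher | juice | Gamma | cat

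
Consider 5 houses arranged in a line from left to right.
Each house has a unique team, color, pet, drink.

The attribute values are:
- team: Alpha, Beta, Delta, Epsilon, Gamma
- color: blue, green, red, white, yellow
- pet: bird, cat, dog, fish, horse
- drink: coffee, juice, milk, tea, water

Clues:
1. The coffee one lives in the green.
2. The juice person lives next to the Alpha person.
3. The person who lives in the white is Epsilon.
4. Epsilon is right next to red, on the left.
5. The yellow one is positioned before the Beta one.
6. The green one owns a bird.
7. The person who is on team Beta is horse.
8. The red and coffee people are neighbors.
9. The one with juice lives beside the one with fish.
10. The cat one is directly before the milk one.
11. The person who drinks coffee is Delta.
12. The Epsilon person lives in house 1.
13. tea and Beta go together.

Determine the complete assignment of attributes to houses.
Solution:

House | Team | Color | Pet | Drink
----------------------------------
  1   | Epsilon | white | cat | juice
  2   | Alpha | red | fish | milk
  3   | Delta | green | bird | coffee
  4   | Gamma | yellow | dog | water
  5   | Beta | blue | horse | tea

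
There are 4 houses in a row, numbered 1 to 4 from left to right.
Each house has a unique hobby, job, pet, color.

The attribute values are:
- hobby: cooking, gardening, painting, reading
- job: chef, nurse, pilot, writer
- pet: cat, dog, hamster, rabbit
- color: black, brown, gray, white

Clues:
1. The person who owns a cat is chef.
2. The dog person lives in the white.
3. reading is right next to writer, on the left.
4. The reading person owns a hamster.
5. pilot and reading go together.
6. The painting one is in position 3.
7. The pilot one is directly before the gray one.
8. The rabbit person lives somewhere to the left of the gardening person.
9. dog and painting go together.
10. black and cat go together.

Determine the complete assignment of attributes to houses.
Solution:

House | Hobby | Job | Pet | Color
---------------------------------
  1   | reading | pilot | hamster | brown
  2   | cooking | writer | rabbit | gray
  3   | painting | nurse | dog | white
  4   | gardening | chef | cat | black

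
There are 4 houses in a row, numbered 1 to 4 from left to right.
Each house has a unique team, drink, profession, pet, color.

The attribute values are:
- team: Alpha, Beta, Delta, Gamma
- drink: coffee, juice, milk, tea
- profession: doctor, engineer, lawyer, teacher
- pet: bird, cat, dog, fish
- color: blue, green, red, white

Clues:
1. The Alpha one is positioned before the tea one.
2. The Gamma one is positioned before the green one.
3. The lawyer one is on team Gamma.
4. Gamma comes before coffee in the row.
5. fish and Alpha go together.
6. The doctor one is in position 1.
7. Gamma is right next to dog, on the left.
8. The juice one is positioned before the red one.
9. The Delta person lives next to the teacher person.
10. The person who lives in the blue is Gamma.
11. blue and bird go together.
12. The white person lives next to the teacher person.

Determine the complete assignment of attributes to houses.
Solution:

House | Team | Drink | Profession | Pet | Color
-----------------------------------------------
  1   | Delta | juice | doctor | cat | white
  2   | Alpha | milk | teacher | fish | red
  3   | Gamma | tea | lawyer | bird | blue
  4   | Beta | coffee | engineer | dog | green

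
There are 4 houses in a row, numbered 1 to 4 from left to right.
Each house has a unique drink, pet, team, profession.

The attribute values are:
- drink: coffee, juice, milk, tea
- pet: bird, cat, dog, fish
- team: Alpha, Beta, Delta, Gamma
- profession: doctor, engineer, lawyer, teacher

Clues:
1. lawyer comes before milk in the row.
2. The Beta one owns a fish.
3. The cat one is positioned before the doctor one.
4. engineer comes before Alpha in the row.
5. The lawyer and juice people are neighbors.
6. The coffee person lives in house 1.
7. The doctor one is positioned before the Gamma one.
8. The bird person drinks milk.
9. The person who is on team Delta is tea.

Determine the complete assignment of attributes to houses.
Solution:

House | Drink | Pet | Team | Profession
---------------------------------------
  1   | coffee | fish | Beta | engineer
  2   | tea | cat | Delta | lawyer
  3   | juice | dog | Alpha | doctor
  4   | milk | bird | Gamma | teacher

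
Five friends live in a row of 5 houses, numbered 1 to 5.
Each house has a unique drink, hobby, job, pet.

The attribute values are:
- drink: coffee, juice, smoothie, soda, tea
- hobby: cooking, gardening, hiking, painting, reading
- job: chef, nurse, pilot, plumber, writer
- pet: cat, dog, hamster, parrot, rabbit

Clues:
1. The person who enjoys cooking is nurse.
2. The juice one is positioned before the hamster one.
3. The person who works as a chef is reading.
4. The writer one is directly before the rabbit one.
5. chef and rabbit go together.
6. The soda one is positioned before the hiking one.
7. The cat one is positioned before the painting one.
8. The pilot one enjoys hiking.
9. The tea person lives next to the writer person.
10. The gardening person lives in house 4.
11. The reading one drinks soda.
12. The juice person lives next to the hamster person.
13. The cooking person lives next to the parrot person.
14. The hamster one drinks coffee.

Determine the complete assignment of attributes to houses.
Solution:

House | Drink | Hobby | Job | Pet
---------------------------------
  1   | tea | cooking | nurse | cat
  2   | smoothie | painting | writer | parrot
  3   | soda | reading | chef | rabbit
  4   | juice | gardening | plumber | dog
  5   | coffee | hiking | pilot | hamster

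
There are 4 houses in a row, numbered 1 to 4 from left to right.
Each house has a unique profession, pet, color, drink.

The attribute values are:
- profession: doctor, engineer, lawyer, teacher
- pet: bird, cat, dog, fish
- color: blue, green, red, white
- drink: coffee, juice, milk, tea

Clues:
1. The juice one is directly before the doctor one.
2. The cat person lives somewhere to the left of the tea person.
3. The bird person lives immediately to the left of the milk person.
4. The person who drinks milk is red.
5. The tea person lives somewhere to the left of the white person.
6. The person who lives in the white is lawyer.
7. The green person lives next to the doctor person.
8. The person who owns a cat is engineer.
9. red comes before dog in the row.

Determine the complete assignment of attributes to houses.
Solution:

House | Profession | Pet | Color | Drink
----------------------------------------
  1   | engineer | cat | green | juice
  2   | doctor | bird | blue | tea
  3   | teacher | fish | red | milk
  4   | lawyer | dog | white | coffee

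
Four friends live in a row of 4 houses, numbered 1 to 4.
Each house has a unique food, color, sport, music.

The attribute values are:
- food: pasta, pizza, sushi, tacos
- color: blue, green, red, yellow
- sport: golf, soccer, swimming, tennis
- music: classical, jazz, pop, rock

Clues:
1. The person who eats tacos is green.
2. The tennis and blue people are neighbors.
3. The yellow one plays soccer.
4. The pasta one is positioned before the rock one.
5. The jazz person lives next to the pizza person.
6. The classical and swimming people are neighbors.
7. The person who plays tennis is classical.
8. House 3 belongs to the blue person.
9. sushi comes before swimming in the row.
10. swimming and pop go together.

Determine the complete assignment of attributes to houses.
Solution:

House | Food | Color | Sport | Music
------------------------------------
  1   | sushi | yellow | soccer | jazz
  2   | pizza | red | tennis | classical
  3   | pasta | blue | swimming | pop
  4   | tacos | green | golf | rock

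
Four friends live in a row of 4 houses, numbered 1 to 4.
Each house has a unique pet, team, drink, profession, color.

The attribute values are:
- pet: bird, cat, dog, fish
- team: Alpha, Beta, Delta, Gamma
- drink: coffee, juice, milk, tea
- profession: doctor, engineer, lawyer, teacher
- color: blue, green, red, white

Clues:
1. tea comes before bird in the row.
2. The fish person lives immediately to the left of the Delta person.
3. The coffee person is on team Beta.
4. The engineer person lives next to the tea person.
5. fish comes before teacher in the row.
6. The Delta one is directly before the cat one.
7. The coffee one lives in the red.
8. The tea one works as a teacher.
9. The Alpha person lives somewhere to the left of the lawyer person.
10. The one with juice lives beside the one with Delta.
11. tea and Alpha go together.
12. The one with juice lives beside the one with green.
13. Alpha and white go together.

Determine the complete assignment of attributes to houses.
Solution:

House | Pet | Team | Drink | Profession | Color
-----------------------------------------------
  1   | fish | Gamma | juice | doctor | blue
  2   | dog | Delta | milk | engineer | green
  3   | cat | Alpha | tea | teacher | white
  4   | bird | Beta | coffee | lawyer | red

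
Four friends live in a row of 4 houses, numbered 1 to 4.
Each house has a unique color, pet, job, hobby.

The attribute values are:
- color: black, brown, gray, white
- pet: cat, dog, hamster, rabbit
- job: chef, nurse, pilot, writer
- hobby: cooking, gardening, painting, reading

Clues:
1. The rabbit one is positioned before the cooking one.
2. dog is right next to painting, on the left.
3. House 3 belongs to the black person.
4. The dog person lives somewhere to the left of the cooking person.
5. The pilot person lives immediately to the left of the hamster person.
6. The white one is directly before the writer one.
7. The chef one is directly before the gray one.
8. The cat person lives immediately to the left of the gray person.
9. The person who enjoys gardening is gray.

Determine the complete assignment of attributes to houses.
Solution:

House | Color | Pet | Job | Hobby
---------------------------------
  1   | white | cat | chef | reading
  2   | gray | dog | writer | gardening
  3   | black | rabbit | pilot | painting
  4   | brown | hamster | nurse | cooking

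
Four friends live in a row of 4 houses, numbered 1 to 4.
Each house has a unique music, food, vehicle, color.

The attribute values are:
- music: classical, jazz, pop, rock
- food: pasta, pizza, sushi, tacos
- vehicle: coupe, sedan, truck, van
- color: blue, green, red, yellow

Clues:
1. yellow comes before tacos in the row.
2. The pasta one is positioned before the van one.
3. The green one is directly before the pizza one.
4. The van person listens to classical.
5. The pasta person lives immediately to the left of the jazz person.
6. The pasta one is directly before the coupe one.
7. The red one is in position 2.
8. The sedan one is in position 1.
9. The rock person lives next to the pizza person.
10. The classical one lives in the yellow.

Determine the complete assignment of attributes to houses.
Solution:

House | Music | Food | Vehicle | Color
--------------------------------------
  1   | rock | pasta | sedan | green
  2   | jazz | pizza | coupe | red
  3   | classical | sushi | van | yellow
  4   | pop | tacos | truck | blue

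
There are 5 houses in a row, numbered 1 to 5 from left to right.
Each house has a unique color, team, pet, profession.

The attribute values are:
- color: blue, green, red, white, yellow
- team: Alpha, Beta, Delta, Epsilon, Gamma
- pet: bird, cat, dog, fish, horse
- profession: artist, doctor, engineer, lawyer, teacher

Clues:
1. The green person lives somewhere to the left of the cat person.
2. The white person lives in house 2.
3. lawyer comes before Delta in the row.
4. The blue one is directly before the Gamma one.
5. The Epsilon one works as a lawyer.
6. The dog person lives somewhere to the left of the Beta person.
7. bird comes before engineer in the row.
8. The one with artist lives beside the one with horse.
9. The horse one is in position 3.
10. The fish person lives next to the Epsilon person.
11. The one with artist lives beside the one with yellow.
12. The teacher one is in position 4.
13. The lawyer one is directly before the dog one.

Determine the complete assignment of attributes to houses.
Solution:

House | Color | Team | Pet | Profession
---------------------------------------
  1   | blue | Alpha | bird | doctor
  2   | white | Gamma | fish | artist
  3   | yellow | Epsilon | horse | lawyer
  4   | green | Delta | dog | teacher
  5   | red | Beta | cat | engineer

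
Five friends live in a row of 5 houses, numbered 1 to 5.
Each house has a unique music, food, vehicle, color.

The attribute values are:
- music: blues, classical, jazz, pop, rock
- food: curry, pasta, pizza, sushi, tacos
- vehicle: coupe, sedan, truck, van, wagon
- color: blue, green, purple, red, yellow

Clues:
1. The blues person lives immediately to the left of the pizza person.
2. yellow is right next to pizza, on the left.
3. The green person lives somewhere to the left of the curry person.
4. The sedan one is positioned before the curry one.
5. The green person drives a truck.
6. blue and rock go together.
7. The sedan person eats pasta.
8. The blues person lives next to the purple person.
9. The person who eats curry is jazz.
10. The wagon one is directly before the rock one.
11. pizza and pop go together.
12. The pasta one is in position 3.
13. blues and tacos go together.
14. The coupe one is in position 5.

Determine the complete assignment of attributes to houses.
Solution:

House | Music | Food | Vehicle | Color
--------------------------------------
  1   | blues | tacos | van | yellow
  2   | pop | pizza | wagon | purple
  3   | rock | pasta | sedan | blue
  4   | classical | sushi | truck | green
  5   | jazz | curry | coupe | red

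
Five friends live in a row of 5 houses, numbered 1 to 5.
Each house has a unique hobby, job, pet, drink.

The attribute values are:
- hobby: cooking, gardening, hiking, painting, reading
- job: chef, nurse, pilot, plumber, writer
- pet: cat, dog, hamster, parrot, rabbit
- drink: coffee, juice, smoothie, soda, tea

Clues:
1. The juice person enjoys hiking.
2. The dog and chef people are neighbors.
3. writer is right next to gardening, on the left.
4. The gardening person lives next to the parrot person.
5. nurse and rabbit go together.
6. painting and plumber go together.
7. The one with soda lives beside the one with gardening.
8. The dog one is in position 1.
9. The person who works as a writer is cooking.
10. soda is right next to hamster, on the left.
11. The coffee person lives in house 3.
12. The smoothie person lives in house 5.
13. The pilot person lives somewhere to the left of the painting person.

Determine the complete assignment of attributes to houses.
Solution:

House | Hobby | Job | Pet | Drink
---------------------------------
  1   | cooking | writer | dog | soda
  2   | gardening | chef | hamster | tea
  3   | reading | pilot | parrot | coffee
  4   | hiking | nurse | rabbit | juice
  5   | painting | plumber | cat | smoothie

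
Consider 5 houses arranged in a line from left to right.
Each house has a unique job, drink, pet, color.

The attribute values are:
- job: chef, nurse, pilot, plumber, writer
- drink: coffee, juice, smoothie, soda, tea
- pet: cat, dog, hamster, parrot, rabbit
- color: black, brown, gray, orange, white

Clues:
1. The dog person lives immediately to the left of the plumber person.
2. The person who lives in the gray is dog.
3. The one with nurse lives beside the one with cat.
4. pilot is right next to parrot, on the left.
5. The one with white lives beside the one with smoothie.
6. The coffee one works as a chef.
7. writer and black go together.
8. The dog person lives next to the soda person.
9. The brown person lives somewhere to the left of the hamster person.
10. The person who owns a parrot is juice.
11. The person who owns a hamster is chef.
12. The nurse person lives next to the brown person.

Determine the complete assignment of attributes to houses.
Solution:

House | Job | Drink | Pet | Color
---------------------------------
  1   | nurse | tea | dog | gray
  2   | plumber | soda | cat | brown
  3   | chef | coffee | hamster | white
  4   | pilot | smoothie | rabbit | orange
  5   | writer | juice | parrot | black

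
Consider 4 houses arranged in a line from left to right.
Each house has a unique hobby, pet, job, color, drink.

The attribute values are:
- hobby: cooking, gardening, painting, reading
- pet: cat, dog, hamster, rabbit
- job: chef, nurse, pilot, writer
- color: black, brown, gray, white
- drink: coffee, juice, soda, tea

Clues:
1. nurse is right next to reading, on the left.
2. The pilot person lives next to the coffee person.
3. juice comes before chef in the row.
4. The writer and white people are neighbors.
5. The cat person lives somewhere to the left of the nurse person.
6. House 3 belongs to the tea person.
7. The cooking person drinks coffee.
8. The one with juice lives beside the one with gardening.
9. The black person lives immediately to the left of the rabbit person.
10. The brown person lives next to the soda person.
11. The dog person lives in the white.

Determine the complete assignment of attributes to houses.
Solution:

House | Hobby | Pet | Job | Color | Drink
-----------------------------------------
  1   | painting | cat | writer | brown | juice
  2   | gardening | dog | nurse | white | soda
  3   | reading | hamster | pilot | black | tea
  4   | cooking | rabbit | chef | gray | coffee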